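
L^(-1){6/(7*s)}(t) 6/7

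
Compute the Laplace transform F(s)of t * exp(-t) (s+1)^(-2)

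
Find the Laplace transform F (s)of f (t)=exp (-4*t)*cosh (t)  (s+4)/ ( (s+4)^2 - 1)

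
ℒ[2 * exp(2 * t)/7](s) 2/(7 * (s - 2))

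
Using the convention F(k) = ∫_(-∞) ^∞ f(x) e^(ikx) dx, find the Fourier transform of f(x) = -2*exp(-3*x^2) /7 -2*sqrt(3)*sqrt(pi)*exp(-k^2/12) /21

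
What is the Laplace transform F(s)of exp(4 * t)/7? 1/(7 * (s - 4))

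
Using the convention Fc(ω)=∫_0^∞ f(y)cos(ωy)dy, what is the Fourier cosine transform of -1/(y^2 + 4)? -pi * exp(-2 * ω)/4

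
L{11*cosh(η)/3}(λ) 11*λ/(3*(λ^2 - 1))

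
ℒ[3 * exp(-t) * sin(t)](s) 3/((s + 1)^2 + 1)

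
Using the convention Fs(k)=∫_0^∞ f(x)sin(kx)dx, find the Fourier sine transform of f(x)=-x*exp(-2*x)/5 -4*k/(5*(k^2+4)^2)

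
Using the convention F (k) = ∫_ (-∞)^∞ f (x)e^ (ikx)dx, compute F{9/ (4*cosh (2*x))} 9*pi/ (8*cosh (pi*k/4))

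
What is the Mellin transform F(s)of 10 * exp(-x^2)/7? 5 * gamma(s/2)/7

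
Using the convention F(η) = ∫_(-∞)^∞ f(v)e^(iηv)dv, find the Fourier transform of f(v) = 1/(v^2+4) pi * exp(-2 * Abs(η))/2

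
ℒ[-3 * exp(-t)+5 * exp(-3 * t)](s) 5/(s+3)-3/(s+1)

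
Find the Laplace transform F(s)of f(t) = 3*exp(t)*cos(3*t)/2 3*(s - 1)/(2*((s - 1)^2 + 9))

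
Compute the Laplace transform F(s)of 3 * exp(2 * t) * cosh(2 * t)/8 3 * (s - 2)/(8 * s * (s - 4))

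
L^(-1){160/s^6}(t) 4 * t^5/3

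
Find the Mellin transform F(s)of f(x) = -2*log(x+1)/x 2*pi*csc(pi*s)/(s - 1)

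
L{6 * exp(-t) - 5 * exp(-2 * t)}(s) 6/(s + 1) - 5/(s + 2)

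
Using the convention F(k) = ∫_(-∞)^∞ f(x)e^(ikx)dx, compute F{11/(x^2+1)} 11*pi*exp(-Abs(k))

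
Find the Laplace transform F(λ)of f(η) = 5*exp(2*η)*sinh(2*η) 10/(λ*(λ - 4))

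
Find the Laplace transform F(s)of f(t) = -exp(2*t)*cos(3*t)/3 (2 - s)/(3*((s - 2)^2 + 9))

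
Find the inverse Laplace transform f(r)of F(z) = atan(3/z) sin(3*r)/r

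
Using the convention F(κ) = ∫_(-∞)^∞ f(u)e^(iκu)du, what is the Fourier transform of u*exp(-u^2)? I*sqrt(pi)*κ*exp(-κ^2/4)/2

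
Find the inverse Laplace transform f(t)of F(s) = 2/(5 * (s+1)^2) 2 * t * exp(-t)/5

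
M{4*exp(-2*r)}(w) 2^(2 - w)*gamma(w)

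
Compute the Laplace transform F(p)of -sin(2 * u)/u -atan(2/p)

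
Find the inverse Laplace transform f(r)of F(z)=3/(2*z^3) 3*r^2/4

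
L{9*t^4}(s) 216/s^5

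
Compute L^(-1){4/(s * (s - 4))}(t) 2 * exp(2 * t) * sinh(2 * t)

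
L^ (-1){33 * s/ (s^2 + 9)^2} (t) 11 * t * sin (3 * t)/2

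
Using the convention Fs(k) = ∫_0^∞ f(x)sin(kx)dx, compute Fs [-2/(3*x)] -pi/3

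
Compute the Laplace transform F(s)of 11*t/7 11/(7*s^2)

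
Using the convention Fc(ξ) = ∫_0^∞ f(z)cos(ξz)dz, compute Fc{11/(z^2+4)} 11*pi*exp(-2*ξ)/4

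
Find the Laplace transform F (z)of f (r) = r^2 2/z^3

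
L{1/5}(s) 1/(5*s)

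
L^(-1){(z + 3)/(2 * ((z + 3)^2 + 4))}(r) exp(-3 * r) * cos(2 * r)/2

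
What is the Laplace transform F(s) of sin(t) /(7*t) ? atan(1/s) /7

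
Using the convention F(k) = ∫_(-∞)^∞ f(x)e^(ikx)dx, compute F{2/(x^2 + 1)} 2 * pi * exp(-Abs(k))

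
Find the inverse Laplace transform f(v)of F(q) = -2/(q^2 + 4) -sin(2*v)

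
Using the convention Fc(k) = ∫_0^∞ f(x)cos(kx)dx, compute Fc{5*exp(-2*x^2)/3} 5*sqrt(2)*sqrt(pi)*exp(-k^2/8)/12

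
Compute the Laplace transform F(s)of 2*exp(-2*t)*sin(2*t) 4/((s+2)^2+4)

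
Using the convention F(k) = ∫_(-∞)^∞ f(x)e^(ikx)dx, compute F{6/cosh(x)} 6*pi/cosh(pi*k/2)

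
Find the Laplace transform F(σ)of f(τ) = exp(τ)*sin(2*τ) 2/((σ - 1)^2 + 4)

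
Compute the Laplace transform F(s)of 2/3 2/(3*s)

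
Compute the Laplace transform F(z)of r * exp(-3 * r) (z + 3)^(-2)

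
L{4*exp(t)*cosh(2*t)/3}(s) 4*(s - 1)/(3*((s - 1)^2 - 4))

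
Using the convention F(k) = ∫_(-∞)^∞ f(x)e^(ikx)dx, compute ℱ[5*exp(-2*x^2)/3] 5*sqrt(2)*sqrt(pi)*exp(-k^2/8)/6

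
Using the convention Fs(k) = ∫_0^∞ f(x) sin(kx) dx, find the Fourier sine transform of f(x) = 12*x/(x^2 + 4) 6*pi*exp(-2*k) 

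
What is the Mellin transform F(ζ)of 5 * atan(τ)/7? -5 * pi * sec(pi * ζ/2)/(14 * ζ)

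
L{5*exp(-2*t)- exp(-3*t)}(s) 5/(s + 2)-1/(s + 3)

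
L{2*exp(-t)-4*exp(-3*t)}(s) 2/(s + 1)-4/(s + 3)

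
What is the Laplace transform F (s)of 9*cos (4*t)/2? 9*s/ (2*(s^2 + 16))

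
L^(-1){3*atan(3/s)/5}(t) 3*sin(3*t)/(5*t)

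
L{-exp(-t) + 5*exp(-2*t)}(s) 5/(s + 2) - 1/(s + 1)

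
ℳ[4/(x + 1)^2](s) -4 * pi * (s - 1)/sin(pi * s)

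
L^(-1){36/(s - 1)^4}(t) 6 * t^3 * exp(t)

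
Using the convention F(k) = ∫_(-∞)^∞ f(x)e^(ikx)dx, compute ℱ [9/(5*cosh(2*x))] 9*pi/(10*cosh(pi*k/4))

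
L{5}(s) 5/s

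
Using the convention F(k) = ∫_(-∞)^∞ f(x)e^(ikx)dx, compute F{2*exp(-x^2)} 2*sqrt(pi)*exp(-k^2/4)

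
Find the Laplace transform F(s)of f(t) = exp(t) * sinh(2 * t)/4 1/(2 * ((s - 1)^2-4))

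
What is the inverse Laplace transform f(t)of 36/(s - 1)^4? 6*t^3*exp(t)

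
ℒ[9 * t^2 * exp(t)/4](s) 9/(2 * (s - 1)^3)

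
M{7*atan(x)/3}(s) -7*pi*sec(pi*s/2)/(6*s)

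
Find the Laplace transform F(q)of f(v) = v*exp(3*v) (q - 3)^(-2)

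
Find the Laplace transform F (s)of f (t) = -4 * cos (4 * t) -4 * s/ (s^2 + 16)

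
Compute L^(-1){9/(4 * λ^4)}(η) 3 * η^3/8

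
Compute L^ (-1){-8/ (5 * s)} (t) -8/5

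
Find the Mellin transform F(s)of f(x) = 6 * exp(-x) 6 * gamma(s)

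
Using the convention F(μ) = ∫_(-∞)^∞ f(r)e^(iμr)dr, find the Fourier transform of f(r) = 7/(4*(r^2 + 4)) 7*pi*exp(-2*Abs(μ))/8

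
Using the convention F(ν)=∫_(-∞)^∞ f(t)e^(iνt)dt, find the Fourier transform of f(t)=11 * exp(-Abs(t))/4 11/(2 * (ν^2+1))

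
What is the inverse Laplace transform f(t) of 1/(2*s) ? 1/2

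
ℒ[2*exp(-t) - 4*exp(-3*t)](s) 2/(s + 1) - 4/(s + 3)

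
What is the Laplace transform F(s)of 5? 5/s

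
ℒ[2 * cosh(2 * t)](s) 2 * s/(s^2 - 4)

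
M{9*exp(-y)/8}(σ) 9*gamma(σ)/8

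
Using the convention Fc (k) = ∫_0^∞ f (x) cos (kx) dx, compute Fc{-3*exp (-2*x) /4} -3/ (2*k^2 + 8) 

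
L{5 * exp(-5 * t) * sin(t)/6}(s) 5/(6 * ((s + 5)^2 + 1))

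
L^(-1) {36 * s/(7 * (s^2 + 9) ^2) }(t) 6 * t * sin(3 * t) /7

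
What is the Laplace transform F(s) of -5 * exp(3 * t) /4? -5/(4 * s - 12) 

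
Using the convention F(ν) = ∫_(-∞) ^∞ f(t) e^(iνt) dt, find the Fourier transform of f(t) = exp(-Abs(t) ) 2/(ν^2 + 1) 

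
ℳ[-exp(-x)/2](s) -gamma(s)/2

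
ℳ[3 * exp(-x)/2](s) 3 * gamma(s)/2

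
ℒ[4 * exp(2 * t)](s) 4/(s - 2)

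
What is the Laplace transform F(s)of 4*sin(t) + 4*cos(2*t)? 4/(s^2 + 1) + 4*s/(s^2 + 4)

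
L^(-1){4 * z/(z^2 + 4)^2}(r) r * sin(2 * r)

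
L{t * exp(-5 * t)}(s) (s + 5)^(-2)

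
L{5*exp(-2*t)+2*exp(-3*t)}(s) 5/(s+2)+2/(s+3)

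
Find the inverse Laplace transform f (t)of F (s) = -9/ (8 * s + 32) -9 * exp (-4 * t)/8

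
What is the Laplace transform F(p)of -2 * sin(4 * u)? -8/(p^2+16)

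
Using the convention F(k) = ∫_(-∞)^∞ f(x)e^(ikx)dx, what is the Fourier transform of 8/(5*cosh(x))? 8*pi/(5*cosh(pi*k/2))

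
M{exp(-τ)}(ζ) gamma(ζ)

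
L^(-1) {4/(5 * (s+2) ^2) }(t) 4 * t * exp(-2 * t) /5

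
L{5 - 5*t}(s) 5/s - 5/s^2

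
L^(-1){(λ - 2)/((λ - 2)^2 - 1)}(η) exp(2 * η) * cosh(η)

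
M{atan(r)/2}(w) -pi*sec(pi*w/2)/(4*w)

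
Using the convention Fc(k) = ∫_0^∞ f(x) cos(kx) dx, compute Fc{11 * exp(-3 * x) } 33/(k^2 + 9) 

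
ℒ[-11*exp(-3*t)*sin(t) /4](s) -11/(4*(s + 3) ^2 + 4) 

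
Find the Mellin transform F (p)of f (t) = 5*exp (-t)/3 5*gamma (p)/3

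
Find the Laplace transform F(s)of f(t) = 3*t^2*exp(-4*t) 6/(s+4)^3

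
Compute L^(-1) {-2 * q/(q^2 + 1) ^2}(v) -v * sin(v) 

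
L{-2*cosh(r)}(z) -2*z/(z^2 - 1)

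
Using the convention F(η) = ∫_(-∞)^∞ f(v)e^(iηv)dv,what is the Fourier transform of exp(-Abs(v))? 2/(η^2 + 1)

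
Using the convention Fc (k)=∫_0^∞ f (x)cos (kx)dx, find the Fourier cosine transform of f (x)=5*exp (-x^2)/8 5*sqrt (pi)*exp (-k^2/4)/16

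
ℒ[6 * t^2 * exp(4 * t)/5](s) 12/(5 * (s - 4)^3)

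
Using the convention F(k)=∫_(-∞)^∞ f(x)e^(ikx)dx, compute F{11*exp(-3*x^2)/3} 11*sqrt(3)*sqrt(pi)*exp(-k^2/12)/9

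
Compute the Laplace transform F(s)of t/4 1/(4*s^2)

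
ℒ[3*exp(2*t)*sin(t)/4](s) 3/(4*((s - 2)^2 + 1))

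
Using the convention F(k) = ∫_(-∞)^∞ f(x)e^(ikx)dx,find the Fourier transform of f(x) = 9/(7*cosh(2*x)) 9*pi/(14*cosh(pi*k/4))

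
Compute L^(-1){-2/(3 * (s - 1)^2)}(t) -2 * t * exp(t)/3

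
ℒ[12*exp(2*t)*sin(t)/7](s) 12/(7*((s - 2)^2 + 1))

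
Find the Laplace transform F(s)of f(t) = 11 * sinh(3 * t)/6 11/(2 * (s^2 - 9))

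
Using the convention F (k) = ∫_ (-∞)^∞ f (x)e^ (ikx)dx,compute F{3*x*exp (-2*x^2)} 3*sqrt (2)*I*sqrt (pi)*k*exp (-k^2/8)/8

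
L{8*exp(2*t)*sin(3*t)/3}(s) 8/((s - 2)^2+9)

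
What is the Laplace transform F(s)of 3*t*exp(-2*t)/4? 3/(4*(s + 2)^2)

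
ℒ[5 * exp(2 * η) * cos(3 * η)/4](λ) 5 * (λ - 2)/(4 * ((λ - 2)^2 + 9))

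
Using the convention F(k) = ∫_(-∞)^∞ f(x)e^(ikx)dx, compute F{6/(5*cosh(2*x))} 3*pi/(5*cosh(pi*k/4))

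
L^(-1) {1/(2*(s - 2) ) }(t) exp(2*t) /2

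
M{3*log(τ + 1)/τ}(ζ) -3*pi*csc(pi*ζ)/(ζ - 1)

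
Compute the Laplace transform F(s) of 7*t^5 840/s^6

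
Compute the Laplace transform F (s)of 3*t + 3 3/s^2 + 3/s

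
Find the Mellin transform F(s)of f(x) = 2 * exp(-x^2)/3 gamma(s/2)/3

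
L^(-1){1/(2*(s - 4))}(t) exp(4*t)/2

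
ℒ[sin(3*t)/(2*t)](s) atan(3/s)/2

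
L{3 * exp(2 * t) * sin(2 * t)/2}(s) 3/((s - 2)^2 + 4)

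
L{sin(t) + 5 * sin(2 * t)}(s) 10/(s^2 + 4) + 1/(s^2 + 1)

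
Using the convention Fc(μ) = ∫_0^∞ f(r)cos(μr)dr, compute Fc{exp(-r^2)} sqrt(pi) * exp(-μ^2/4)/2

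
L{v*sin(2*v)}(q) 4*q/(q^2 + 4)^2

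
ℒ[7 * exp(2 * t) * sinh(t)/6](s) 7/(6 * ((s - 2)^2 - 1))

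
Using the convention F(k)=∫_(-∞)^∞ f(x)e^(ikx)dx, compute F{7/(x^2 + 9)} 7*pi*exp(-3*Abs(k))/3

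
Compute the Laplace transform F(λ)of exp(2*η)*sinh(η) 1/((λ - 2)^2 - 1)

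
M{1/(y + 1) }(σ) pi*csc(pi*σ) 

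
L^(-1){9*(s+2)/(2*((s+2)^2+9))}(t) 9*exp(-2*t)*cos(3*t)/2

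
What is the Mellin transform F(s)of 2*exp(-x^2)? gamma(s/2)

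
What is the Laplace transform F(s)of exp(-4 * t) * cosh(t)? (s + 4)/((s + 4)^2 - 1)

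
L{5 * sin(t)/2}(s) 5/(2 * (s^2 + 1))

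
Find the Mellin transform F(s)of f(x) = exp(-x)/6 gamma(s)/6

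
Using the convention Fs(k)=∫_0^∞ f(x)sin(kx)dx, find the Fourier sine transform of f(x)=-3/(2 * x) -3 * pi/4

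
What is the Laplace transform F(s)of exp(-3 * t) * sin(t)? 1/((s + 3)^2 + 1)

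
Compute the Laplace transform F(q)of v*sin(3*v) 6*q/(q^2 + 9)^2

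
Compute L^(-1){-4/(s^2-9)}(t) -4 * sinh(3 * t)/3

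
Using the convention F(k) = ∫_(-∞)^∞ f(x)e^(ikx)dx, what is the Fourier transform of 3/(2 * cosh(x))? 3 * pi/(2 * cosh(pi * k/2))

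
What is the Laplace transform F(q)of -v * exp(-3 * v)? -1/(q+3)^2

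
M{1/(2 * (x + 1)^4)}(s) gamma(s) * gamma(4 - s)/12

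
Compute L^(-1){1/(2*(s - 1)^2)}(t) t*exp(t)/2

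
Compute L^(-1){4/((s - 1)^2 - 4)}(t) 2*exp(t)*sinh(2*t)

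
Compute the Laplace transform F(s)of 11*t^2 22/s^3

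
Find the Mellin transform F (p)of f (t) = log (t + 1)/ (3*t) -pi*csc (pi*p)/ (3*p - 3)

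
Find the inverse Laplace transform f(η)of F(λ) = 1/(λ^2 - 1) sinh(η)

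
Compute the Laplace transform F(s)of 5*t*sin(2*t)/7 20*s/(7*(s^2 + 4)^2)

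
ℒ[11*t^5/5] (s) 264/s^6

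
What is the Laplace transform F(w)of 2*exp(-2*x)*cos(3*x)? 2*(w + 2)/((w + 2)^2 + 9)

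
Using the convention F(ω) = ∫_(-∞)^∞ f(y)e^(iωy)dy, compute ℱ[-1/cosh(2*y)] -pi/(2*cosh(pi*ω/4))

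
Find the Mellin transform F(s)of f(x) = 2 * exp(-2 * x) 2^(1 - s) * gamma(s)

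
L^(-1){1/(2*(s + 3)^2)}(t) t*exp(-3*t)/2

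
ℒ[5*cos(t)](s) 5*s/(s^2 + 1)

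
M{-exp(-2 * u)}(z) -gamma(z)/2^z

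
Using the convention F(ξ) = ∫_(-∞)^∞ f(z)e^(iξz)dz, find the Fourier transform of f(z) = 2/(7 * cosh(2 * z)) pi/(7 * cosh(pi * ξ/4))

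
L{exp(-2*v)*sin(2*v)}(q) 2/((q+2)^2+4)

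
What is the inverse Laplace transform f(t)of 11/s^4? 11*t^3/6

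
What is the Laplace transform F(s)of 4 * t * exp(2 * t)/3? 4/(3 * (s - 2)^2)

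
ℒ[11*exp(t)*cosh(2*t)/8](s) 11*(s - 1)/(8*((s - 1)^2 - 4))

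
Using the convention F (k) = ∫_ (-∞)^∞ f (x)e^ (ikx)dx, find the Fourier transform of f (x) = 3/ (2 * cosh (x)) 3 * pi/ (2 * cosh (pi * k/2))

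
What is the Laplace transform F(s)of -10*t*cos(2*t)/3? 10*(4 - s^2)/(3*(s^2 + 4)^2)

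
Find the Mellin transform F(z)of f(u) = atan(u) -pi * sec(pi * z/2)/(2 * z)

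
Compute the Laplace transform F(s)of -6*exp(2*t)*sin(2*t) -12/((s - 2)^2+4)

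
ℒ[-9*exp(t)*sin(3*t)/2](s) -27/(2*(s - 1)^2 + 18)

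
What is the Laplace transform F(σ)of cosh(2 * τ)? σ/(σ^2 - 4)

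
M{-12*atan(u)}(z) 6*pi*sec(pi*z/2)/z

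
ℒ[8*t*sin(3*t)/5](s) 48*s/(5*(s^2+9)^2)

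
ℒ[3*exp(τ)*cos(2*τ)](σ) 3*(σ - 1)/((σ - 1)^2 + 4)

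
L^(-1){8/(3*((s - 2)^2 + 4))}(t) 4*exp(2*t)*sin(2*t)/3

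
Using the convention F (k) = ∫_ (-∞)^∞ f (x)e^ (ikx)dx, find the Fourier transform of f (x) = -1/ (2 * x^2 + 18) -pi * exp (-3 * Abs (k))/6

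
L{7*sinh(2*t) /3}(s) 14/(3*(s^2 - 4) ) 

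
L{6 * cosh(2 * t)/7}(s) 6 * s/(7 * (s^2 - 4))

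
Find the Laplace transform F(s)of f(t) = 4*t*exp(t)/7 4/(7*(s - 1)^2)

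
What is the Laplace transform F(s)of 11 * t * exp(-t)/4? 11/(4 * (s + 1)^2)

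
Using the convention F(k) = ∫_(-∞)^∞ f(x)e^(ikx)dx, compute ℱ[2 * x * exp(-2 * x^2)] sqrt(2) * I * sqrt(pi) * k * exp(-k^2/8)/4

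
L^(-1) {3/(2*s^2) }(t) 3*t/2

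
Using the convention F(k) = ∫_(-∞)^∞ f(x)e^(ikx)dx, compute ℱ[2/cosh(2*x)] pi/cosh(pi*k/4)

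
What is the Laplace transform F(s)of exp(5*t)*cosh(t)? (s - 5)/((s - 5)^2 - 1)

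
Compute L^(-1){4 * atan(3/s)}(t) 4 * sin(3 * t)/t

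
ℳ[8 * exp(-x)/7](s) 8 * gamma(s)/7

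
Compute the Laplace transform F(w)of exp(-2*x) 1/(w + 2)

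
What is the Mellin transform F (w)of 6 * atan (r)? -3 * pi * sec (pi * w/2)/w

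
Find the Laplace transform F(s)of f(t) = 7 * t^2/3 14/(3 * s^3)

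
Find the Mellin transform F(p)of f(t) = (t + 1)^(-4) gamma(p)*gamma(4 - p)/6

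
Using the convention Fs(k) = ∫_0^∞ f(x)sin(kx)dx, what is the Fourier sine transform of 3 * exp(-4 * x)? 3 * k/(k^2 + 16)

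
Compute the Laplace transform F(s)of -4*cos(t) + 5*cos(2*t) 5*s/(s^2 + 4) - 4*s/(s^2 + 1)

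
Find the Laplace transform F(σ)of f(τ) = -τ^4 -24/σ^5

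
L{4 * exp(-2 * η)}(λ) 4/(λ+2)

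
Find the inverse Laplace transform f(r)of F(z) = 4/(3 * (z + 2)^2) 4 * r * exp(-2 * r)/3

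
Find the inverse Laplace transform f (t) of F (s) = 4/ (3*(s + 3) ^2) 4*t*exp (-3*t) /3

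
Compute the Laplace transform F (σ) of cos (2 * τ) σ/ (σ^2 + 4) 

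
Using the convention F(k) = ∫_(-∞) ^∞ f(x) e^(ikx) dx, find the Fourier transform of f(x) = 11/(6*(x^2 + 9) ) 11*pi*exp(-3*Abs(k) ) /18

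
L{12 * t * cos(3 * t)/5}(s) 12 * (s^2 - 9)/(5 * (s^2 + 9)^2)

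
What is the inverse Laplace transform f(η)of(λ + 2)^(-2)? η * exp(-2 * η)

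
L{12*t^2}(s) 24/s^3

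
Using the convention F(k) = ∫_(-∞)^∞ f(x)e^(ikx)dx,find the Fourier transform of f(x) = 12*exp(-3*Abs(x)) 72/(k^2 + 9)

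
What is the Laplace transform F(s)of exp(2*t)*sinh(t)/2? 1/(2*((s - 2)^2 - 1))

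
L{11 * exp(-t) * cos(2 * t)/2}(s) 11 * (s + 1)/(2 * ((s + 1)^2 + 4))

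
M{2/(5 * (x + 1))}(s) 2 * pi * csc(pi * s)/5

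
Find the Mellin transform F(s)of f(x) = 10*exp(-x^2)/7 5*gamma(s/2)/7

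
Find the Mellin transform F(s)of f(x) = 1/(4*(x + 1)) pi*csc(pi*s)/4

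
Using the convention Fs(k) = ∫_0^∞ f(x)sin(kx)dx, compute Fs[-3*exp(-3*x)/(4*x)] -3*atan(k/3)/4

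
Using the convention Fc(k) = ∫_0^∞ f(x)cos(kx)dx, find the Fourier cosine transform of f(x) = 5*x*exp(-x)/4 5*(1 - k^2)/(4*(k^2 + 1)^2)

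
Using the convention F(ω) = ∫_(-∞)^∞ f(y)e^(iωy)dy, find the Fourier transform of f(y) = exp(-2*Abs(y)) 4/(ω^2 + 4)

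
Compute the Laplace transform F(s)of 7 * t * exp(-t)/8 7/(8 * (s + 1)^2)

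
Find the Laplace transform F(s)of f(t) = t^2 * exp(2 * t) 2/(s - 2)^3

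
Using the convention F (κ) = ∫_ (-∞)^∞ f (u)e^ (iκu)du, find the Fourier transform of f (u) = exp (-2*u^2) sqrt (2)*sqrt (pi)*exp (-κ^2/8)/2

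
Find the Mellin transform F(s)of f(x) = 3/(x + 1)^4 gamma(s) * gamma(4 - s)/2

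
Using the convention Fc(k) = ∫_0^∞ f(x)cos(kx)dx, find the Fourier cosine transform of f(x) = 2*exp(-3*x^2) sqrt(3)*sqrt(pi)*exp(-k^2/12)/3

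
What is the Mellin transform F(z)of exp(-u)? gamma(z)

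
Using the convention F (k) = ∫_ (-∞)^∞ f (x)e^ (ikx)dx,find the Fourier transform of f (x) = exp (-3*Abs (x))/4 3/ (2*(k^2 + 9))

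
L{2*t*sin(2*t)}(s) 8*s/(s^2 + 4)^2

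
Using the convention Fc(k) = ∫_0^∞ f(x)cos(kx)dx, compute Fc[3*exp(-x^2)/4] 3*sqrt(pi)*exp(-k^2/4)/8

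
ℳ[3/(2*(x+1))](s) 3*pi*csc(pi*s)/2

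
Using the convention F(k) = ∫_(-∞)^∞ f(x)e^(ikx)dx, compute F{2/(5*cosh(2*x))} pi/(5*cosh(pi*k/4))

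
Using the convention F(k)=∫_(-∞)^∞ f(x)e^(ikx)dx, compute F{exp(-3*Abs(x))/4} 3/(2*(k^2 + 9))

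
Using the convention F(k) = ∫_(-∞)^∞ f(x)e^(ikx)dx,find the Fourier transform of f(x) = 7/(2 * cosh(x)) 7 * pi/(2 * cosh(pi * k/2))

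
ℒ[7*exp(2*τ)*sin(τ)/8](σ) 7/(8*((σ - 2)^2 + 1))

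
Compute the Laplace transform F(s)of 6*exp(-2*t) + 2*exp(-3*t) 6/(s + 2) + 2/(s + 3)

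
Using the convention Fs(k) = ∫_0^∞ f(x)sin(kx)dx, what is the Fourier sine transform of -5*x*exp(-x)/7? -10*k/(7*(k^2 + 1)^2)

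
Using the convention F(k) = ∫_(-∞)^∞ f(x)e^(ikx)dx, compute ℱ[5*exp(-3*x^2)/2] 5*sqrt(3)*sqrt(pi)*exp(-k^2/12)/6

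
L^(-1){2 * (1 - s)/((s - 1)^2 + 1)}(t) -2 * exp(t) * cos(t)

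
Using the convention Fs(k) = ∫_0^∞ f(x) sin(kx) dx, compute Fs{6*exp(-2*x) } 6*k/(k^2+4) 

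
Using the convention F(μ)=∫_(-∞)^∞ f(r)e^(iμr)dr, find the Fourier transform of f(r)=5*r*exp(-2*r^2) 5*sqrt(2)*I*sqrt(pi)*μ*exp(-μ^2/8)/8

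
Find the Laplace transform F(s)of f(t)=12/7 12/(7 * s)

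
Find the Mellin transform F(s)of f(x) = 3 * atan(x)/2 -3 * pi * sec(pi * s/2)/(4 * s)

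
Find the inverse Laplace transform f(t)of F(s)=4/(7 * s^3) 2 * t^2/7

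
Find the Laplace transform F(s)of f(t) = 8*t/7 8/(7*s^2)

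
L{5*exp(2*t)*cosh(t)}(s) 5*(s - 2)/((s - 2)^2 - 1)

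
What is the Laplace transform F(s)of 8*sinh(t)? 8/(s^2 - 1)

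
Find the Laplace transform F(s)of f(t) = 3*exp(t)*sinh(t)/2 3/(2*s*(s - 2))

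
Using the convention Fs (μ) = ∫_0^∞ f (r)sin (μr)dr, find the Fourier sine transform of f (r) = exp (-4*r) μ/ (μ^2 + 16)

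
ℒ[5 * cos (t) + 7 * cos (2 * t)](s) 7 * s/ (s^2 + 4) + 5 * s/ (s^2 + 1)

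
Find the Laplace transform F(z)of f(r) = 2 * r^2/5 4/(5 * z^3)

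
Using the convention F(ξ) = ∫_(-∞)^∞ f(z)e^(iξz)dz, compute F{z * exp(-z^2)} I * sqrt(pi) * ξ * exp(-ξ^2/4)/2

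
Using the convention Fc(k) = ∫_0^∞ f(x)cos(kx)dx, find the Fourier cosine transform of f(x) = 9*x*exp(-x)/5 9*(1 - k^2)/(5*(k^2+1)^2)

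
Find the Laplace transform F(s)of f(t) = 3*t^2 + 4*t 6/s^3 + 4/s^2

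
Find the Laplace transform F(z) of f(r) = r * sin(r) 2 * z/(z^2 + 1) ^2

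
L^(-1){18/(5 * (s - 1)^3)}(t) 9 * t^2 * exp(t)/5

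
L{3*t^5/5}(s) 72/s^6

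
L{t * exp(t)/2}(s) 1/(2 * (s - 1)^2)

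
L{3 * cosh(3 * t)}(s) 3 * s/(s^2-9)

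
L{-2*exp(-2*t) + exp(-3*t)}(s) 1/(s + 3) - 2/(s + 2)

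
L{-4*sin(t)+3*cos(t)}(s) 3*s/(s^2+1)-4/(s^2+1)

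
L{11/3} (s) 11/ (3 * s) 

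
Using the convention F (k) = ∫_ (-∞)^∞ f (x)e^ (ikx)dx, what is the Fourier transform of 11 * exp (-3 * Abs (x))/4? 33/ (2 * (k^2 + 9))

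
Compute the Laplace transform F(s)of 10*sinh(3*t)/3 10/(s^2-9)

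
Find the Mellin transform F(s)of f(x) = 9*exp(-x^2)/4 9*gamma(s/2)/8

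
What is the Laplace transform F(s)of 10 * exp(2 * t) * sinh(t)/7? 10/(7 * ((s - 2)^2 - 1))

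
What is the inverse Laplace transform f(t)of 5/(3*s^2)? 5*t/3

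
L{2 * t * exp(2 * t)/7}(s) 2/(7 * (s - 2)^2)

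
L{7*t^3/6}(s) 7/s^4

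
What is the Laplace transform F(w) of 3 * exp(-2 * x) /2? 3/(2 * (w + 2) ) 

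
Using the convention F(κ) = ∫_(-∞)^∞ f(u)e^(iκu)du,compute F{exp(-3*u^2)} sqrt(3)*sqrt(pi)*exp(-κ^2/12)/3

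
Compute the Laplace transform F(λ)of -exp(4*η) -1/(λ - 4)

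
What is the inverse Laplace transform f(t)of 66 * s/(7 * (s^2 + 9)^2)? 11 * t * sin(3 * t)/7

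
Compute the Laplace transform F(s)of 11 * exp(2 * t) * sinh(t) 11/((s - 2)^2 - 1)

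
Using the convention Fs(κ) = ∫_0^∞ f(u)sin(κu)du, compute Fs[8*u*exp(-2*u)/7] 32*κ/(7*(κ^2 + 4)^2)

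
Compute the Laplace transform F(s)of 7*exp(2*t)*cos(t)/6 7*(s - 2)/(6*((s - 2)^2 + 1))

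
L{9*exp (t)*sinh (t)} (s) 9/ (s*(s - 2))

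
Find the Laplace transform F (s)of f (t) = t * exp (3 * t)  (s - 3)^ (-2)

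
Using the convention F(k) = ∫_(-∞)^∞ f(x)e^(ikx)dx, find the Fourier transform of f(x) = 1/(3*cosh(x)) pi/(3*cosh(pi*k/2))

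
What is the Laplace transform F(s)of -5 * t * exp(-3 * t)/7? -5/(7 * (s + 3)^2)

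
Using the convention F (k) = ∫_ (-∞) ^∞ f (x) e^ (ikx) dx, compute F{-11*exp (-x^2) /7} -11*sqrt (pi)*exp (-k^2/4) /7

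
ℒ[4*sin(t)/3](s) 4/(3*(s^2 + 1))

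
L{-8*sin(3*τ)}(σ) -24/(σ^2 + 9)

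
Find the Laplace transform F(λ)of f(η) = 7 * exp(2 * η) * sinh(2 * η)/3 14/(3 * λ * (λ - 4))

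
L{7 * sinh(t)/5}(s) 7/(5 * (s^2 - 1))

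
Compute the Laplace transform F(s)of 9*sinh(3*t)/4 27/(4*(s^2-9))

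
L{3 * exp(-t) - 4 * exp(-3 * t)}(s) 3/(s+1) - 4/(s+3)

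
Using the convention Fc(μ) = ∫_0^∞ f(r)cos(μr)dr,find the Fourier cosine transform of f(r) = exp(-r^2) sqrt(pi)*exp(-μ^2/4)/2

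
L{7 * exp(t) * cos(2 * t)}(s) 7 * (s - 1)/((s - 1)^2 + 4)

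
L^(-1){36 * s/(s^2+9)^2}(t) 6 * t * sin(3 * t)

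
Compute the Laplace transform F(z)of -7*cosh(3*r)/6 -7*z/(6*z^2 - 54)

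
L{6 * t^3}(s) 36/s^4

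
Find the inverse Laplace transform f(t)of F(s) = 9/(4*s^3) 9*t^2/8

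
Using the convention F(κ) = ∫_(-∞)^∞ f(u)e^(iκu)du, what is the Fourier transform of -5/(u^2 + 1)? -5 * pi * exp(-Abs(κ))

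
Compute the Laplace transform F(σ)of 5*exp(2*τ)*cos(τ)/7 5*(σ - 2)/(7*((σ - 2)^2+1))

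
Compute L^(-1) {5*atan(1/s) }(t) 5*sin(t) /t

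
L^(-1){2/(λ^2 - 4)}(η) sinh(2 * η)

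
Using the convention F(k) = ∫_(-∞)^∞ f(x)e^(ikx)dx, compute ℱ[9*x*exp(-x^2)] 9*I*sqrt(pi)*k*exp(-k^2/4)/2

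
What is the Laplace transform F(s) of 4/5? 4/(5*s) 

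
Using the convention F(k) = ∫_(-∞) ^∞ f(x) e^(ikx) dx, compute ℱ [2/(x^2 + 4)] pi*exp(-2*Abs(k) ) 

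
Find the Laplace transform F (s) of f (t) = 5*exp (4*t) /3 5/ (3*(s - 4) ) 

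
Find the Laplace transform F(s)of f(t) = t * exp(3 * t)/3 1/(3 * (s - 3)^2)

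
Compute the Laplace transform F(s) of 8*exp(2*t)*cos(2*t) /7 8*(s - 2) /(7*((s - 2) ^2 + 4) ) 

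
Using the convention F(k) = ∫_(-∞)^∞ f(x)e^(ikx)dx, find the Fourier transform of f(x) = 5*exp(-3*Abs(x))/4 15/(2*(k^2 + 9))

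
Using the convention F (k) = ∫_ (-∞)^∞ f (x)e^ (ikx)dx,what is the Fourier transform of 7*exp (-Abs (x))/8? 7/ (4*(k^2 + 1))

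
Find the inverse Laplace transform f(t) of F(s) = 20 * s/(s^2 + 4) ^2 5 * t * sin(2 * t) 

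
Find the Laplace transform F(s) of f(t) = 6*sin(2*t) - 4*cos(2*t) 12/(s^2 + 4) - 4*s/(s^2 + 4) 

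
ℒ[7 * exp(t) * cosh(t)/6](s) 7 * (s - 1)/(6 * s * (s - 2))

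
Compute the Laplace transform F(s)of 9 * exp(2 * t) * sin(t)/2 9/(2 * ((s - 2)^2 + 1))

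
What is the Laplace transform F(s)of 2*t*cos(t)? 2*(s^2-1)/(s^2 + 1)^2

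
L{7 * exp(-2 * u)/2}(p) 7/(2 * (p + 2))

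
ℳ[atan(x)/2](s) -pi * sec(pi * s/2)/(4 * s)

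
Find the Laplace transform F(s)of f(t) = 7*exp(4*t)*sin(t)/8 7/(8*((s - 4)^2+1))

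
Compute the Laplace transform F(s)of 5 5/s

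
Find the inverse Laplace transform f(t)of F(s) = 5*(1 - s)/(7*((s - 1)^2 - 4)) -5*exp(t)*cosh(2*t)/7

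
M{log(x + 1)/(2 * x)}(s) -pi * csc(pi * s)/(2 * s - 2)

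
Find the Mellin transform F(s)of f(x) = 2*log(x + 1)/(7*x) -2*pi*csc(pi*s)/(7*s - 7)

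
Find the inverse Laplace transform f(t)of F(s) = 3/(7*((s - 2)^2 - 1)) 3*exp(2*t)*sinh(t)/7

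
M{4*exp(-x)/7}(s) 4*gamma(s)/7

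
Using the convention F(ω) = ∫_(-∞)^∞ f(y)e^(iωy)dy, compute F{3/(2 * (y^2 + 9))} pi * exp(-3 * Abs(ω))/2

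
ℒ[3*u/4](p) 3/(4*p^2)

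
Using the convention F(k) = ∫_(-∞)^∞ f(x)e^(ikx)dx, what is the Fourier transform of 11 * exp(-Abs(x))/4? 11/(2 * (k^2 + 1))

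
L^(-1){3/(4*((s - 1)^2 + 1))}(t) 3*exp(t)*sin(t)/4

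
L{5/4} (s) 5/ (4 * s)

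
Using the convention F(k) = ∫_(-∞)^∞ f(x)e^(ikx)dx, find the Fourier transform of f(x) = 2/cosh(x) 2*pi/cosh(pi*k/2)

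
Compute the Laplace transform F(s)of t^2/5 2/(5 * s^3)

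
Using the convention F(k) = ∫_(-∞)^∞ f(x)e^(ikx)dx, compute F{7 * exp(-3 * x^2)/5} 7 * sqrt(3) * sqrt(pi) * exp(-k^2/12)/15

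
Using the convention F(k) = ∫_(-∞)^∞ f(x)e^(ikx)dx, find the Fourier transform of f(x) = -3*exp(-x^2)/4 -3*sqrt(pi)*exp(-k^2/4)/4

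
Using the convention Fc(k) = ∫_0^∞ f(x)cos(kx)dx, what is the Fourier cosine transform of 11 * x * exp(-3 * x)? 11 * (9 - k^2)/(k^2 + 9)^2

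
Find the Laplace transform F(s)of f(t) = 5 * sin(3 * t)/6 5/(2 * (s^2 + 9))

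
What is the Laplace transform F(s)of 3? 3/s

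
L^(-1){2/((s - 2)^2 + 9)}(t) 2*exp(2*t)*sin(3*t)/3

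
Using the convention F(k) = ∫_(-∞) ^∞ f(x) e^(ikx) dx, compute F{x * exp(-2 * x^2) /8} sqrt(2) * I * sqrt(pi) * k * exp(-k^2/8) /64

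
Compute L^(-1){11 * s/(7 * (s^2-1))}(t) 11 * cosh(t)/7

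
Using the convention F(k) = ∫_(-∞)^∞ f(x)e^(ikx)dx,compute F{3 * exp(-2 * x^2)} 3 * sqrt(2) * sqrt(pi) * exp(-k^2/8)/2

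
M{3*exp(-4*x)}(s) 3*gamma(s)/4^s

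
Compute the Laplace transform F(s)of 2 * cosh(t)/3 2 * s/(3 * (s^2 - 1))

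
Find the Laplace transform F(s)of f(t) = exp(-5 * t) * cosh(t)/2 (s + 5)/(2 * ((s + 5)^2 - 1))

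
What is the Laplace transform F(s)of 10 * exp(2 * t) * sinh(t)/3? 10/(3 * ((s - 2)^2 - 1))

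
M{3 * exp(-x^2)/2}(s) 3 * gamma(s/2)/4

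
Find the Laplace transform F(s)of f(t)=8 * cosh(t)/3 8 * s/(3 * (s^2 - 1))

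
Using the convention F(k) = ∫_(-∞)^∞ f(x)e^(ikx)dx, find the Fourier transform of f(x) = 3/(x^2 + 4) 3*pi*exp(-2*Abs(k))/2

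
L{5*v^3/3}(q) 10/q^4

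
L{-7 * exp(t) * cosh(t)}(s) 7 * (1 - s)/(s * (s - 2))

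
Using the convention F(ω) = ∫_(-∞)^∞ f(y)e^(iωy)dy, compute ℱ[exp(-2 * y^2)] sqrt(2) * sqrt(pi) * exp(-ω^2/8)/2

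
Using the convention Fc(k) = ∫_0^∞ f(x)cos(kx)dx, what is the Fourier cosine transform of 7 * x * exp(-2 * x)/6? 7 * (4 - k^2)/(6 * (k^2 + 4)^2)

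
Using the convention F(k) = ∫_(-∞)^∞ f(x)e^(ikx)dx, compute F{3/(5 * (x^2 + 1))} 3 * pi * exp(-Abs(k))/5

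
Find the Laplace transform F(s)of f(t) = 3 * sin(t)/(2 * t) 3 * atan(1/s)/2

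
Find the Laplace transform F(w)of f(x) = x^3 6/w^4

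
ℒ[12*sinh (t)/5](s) 12/ (5*(s^2 - 1))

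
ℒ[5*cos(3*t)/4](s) 5*s/(4*(s^2 + 9))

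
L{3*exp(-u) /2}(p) 3/(2*(p + 1) ) 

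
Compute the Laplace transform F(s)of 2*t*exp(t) 2/(s - 1)^2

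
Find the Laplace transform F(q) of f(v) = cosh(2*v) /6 q/(6*(q^2 - 4) ) 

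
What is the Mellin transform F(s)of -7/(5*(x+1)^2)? 7*pi*(s - 1)/(5*sin(pi*s))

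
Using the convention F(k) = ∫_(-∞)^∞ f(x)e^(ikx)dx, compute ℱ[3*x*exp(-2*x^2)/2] 3*sqrt(2)*I*sqrt(pi)*k*exp(-k^2/8)/16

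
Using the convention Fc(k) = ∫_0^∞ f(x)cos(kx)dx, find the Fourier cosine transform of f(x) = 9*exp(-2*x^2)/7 9*sqrt(2)*sqrt(pi)*exp(-k^2/8)/28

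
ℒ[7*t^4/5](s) 168/ (5*s^5)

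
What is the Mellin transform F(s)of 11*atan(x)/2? -11*pi*sec(pi*s/2)/(4*s)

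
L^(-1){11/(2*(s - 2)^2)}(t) 11*t*exp(2*t)/2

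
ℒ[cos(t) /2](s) s/(2*(s^2 + 1) ) 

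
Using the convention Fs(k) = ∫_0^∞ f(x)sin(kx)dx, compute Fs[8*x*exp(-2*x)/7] 32*k/(7*(k^2 + 4)^2)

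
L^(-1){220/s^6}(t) 11 * t^5/6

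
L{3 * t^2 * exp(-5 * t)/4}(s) 3/(2 * (s+5)^3)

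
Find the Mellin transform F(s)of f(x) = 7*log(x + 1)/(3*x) -7*pi*csc(pi*s)/(3*s - 3)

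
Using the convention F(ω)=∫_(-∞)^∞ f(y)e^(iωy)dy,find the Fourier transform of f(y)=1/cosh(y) pi/cosh(pi*ω/2)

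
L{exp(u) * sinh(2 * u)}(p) 2/((p - 1)^2 - 4)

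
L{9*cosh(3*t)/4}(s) 9*s/(4*(s^2 - 9))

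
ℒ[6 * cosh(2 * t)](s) 6 * s/(s^2-4)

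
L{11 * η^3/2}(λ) 33/λ^4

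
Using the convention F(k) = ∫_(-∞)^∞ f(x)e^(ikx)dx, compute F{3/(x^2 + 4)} 3*pi*exp(-2*Abs(k))/2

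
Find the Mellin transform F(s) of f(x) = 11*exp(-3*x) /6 11*gamma(s) /(6*3^s) 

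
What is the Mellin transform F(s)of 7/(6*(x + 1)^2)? -7*pi*(s - 1)/(6*sin(pi*s))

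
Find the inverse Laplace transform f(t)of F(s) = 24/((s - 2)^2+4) 12*exp(2*t)*sin(2*t)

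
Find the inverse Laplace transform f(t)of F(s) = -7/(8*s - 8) -7*exp(t)/8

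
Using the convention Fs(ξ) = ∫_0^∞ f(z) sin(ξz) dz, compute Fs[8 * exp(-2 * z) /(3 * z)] 8 * atan(ξ/2) /3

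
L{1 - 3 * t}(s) 1/s - 3/s^2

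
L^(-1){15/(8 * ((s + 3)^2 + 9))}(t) 5 * exp(-3 * t) * sin(3 * t)/8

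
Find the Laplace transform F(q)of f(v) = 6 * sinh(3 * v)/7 18/(7 * (q^2 - 9))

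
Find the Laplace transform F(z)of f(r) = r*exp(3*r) (z - 3)^(-2)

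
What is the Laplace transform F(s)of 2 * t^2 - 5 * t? 4/s^3 - 5/s^2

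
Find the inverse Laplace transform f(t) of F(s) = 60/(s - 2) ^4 10*t^3*exp(2*t) 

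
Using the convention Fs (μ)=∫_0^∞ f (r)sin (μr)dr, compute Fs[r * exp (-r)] 2 * μ/ (μ^2+1)^2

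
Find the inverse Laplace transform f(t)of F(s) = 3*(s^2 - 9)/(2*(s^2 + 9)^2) 3*t*cos(3*t)/2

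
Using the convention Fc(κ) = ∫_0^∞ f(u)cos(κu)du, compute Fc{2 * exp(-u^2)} sqrt(pi) * exp(-κ^2/4)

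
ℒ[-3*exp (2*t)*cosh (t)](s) 3*(2 - s)/ ( (s - 2)^2-1)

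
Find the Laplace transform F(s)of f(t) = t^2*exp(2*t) 2/(s - 2)^3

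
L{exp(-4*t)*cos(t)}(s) (s+4)/((s+4)^2+1)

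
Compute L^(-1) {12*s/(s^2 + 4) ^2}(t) 3*t*sin(2*t) 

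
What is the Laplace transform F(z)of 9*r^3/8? 27/(4*z^4)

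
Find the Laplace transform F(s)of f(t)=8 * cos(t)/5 8 * s/(5 * (s^2 + 1))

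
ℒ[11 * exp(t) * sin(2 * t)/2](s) 11/((s - 1)^2 + 4)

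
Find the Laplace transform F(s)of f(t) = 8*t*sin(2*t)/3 32*s/(3*(s^2 + 4)^2)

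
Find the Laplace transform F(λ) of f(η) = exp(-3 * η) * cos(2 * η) (λ + 3) /((λ + 3) ^2 + 4) 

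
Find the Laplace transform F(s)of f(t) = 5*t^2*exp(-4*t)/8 5/(4*(s + 4)^3)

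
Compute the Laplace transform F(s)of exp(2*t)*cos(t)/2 (s - 2)/(2*((s - 2)^2 + 1))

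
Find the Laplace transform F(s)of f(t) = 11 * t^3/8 33/(4 * s^4)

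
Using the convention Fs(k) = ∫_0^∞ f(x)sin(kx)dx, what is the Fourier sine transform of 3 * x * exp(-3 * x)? 18 * k/(k^2+9)^2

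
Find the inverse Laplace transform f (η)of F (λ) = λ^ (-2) η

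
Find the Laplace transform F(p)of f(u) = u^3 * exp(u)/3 2/(p - 1)^4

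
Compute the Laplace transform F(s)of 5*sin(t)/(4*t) 5*atan(1/s)/4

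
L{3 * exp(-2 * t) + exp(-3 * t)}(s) 3/(s + 2) + 1/(s + 3)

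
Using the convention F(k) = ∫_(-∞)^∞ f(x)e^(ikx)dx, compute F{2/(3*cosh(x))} 2*pi/(3*cosh(pi*k/2))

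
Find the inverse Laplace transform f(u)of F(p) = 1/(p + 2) exp(-2 * u)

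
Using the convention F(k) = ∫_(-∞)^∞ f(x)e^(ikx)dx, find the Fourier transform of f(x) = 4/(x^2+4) 2*pi*exp(-2*Abs(k))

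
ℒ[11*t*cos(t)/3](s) 11*(s^2 - 1)/(3*(s^2 + 1)^2)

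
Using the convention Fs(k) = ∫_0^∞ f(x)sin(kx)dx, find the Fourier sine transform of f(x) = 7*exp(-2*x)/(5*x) 7*atan(k/2)/5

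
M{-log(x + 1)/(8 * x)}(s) pi * csc(pi * s)/(8 * (s - 1))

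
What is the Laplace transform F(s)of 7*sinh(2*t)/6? 7/(3*(s^2 - 4))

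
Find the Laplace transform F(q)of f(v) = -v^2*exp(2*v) -2/(q - 2)^3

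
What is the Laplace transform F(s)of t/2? 1/(2 * s^2)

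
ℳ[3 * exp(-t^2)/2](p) 3 * gamma(p/2)/4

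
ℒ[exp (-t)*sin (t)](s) 1/ ( (s+1)^2+1)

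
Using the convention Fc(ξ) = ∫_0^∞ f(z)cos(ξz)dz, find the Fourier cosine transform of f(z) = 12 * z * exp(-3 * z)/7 12 * (9 - ξ^2)/(7 * (ξ^2 + 9)^2)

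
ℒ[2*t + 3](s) 2/s^2 + 3/s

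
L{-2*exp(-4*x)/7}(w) -2/(7*w + 28)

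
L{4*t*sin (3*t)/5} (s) 24*s/ (5*(s^2 + 9)^2)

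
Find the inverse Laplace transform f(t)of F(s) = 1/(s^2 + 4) sin(2*t)/2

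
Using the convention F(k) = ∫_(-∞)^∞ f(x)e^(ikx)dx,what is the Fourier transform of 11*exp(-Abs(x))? 22/(k^2 + 1)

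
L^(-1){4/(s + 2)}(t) 4*exp(-2*t)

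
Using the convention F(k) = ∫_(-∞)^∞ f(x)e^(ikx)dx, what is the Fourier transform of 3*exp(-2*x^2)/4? 3*sqrt(2)*sqrt(pi)*exp(-k^2/8)/8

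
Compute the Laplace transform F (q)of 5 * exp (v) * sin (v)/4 5/ (4 * ( (q - 1)^2+1))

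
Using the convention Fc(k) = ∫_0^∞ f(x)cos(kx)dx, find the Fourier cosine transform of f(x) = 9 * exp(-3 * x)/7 27/(7 * (k^2+9))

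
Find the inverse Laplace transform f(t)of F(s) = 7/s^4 7*t^3/6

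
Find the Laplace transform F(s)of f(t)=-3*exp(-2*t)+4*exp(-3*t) 4/(s+3) - 3/(s+2)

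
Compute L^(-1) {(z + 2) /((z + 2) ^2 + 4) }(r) exp(-2*r)*cos(2*r) 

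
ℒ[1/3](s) 1/(3*s)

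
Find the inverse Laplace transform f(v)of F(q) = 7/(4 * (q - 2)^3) 7 * v^2 * exp(2 * v)/8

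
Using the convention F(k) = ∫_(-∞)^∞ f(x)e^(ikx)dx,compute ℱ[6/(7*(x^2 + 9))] 2*pi*exp(-3*Abs(k))/7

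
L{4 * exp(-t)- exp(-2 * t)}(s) 4/(s+1)-1/(s+2)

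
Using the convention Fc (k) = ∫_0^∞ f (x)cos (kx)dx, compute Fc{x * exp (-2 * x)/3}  (4 - k^2)/ (3 * (k^2 + 4)^2)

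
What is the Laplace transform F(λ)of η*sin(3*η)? 6*λ/(λ^2 + 9)^2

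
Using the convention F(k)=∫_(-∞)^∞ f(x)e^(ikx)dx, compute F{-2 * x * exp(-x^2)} -I * sqrt(pi) * k * exp(-k^2/4)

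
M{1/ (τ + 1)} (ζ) pi*csc (pi*ζ)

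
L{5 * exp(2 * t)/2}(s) 5/(2 * (s - 2))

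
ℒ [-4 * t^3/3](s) -8/s^4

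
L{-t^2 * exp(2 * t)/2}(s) -1/(s - 2)^3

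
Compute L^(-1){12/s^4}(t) 2 * t^3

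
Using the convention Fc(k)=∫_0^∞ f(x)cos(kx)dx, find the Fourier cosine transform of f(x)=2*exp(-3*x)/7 6/(7*(k^2 + 9))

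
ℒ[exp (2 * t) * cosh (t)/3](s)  (s - 2)/ (3 * ( (s - 2)^2 - 1))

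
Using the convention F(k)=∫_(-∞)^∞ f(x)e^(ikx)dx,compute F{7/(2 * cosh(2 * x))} 7 * pi/(4 * cosh(pi * k/4))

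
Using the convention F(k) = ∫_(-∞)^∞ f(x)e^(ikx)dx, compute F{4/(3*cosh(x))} 4*pi/(3*cosh(pi*k/2))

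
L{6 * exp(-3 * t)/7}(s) 6/(7 * (s + 3))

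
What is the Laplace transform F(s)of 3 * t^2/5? 6/(5 * s^3)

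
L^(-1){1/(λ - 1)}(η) exp(η)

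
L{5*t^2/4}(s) 5/(2*s^3) 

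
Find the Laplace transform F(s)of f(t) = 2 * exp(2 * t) 2/(s - 2)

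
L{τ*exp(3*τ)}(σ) (σ - 3)^(-2)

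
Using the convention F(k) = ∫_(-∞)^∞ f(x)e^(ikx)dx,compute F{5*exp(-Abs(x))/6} 5/(3*(k^2 + 1))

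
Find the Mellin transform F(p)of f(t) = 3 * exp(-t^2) 3 * gamma(p/2)/2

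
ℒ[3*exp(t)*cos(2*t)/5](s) 3*(s - 1)/(5*((s - 1)^2+4))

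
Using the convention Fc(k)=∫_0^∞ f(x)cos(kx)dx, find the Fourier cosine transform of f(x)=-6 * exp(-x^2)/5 -3 * sqrt(pi) * exp(-k^2/4)/5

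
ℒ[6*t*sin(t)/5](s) 12*s/(5*(s^2 + 1)^2)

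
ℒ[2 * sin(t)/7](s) 2/(7 * (s^2 + 1))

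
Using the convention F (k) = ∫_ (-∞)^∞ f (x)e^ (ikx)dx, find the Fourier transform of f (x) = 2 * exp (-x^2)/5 2 * sqrt (pi) * exp (-k^2/4)/5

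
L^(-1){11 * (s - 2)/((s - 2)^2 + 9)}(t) 11 * exp(2 * t) * cos(3 * t)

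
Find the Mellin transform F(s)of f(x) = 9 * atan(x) -9 * pi * sec(pi * s/2)/(2 * s)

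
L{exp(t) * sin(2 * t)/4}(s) 1/(2 * ((s - 1)^2 + 4))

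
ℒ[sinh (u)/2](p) 1/ (2*(p^2-1))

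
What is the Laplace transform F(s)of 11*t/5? 11/(5*s^2)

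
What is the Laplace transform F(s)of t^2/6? 1/(3*s^3)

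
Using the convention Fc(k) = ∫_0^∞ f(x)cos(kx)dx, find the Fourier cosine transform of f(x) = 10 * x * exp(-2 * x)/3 10 * (4 - k^2)/(3 * (k^2+4)^2)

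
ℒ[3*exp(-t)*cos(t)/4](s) 3*(s+1)/(4*((s+1)^2+1))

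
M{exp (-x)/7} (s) gamma (s)/7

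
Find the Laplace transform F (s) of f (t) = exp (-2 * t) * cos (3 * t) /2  (s + 2) / (2 * ( (s + 2) ^2 + 9) ) 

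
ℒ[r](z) z^(-2)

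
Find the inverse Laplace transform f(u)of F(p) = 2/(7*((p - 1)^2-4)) exp(u)*sinh(2*u)/7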